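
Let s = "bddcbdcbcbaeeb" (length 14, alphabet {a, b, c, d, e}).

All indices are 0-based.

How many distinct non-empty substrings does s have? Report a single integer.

91

rank | idx | suffix
   0 |  10 | aeeb
   1 |  13 | b
   2 |   9 | baeeb
   3 |   7 | bcbaeeb
   4 |   4 | bdcbcbaeeb
   5 |   0 | bddcbdcbcbaeeb
   6 |   8 | cbaeeb
   7 |   6 | cbcbaeeb
   8 |   3 | cbdcbcbaeeb
   9 |   5 | dcbcbaeeb
  10 |   2 | dcbdcbcbaeeb
  11 |   1 | ddcbdcbcbaeeb
  12 |  12 | eb
  13 |  11 | eeb

SA = [10, 13, 9, 7, 4, 0, 8, 6, 3, 5, 2, 1, 12, 11]
[i] adj suffixes → lcp
  [1] 10/13 → 0 ('')
  [2] 13/9 → 1 ('b')
  [3] 9/7 → 1 ('b')
  [4] 7/4 → 1 ('b')
  [5] 4/0 → 2 ('bd')
  [6] 0/8 → 0 ('')
  [7] 8/6 → 2 ('cb')
  [8] 6/3 → 2 ('cb')
  [9] 3/5 → 0 ('')
  [10] 5/2 → 3 ('dcb')
  [11] 2/1 → 1 ('d')
  [12] 1/12 → 0 ('')
  [13] 12/11 → 1 ('e')

n(n+1)/2 = 14·15/2 = 105
Σ LCP = 0 + 0 + 1 + 1 + 1 + 2 + 0 + 2 + 2 + 0 + 3 + 1 + 0 + 1 = 14
distinct = 105 − 14 = 91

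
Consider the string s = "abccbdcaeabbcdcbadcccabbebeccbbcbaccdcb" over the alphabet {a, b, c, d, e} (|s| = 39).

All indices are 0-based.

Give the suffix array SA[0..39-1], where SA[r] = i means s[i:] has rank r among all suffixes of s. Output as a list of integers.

[9, 21, 0, 33, 16, 7, 38, 32, 15, 29, 10, 22, 30, 1, 11, 4, 23, 25, 20, 6, 37, 31, 14, 28, 3, 19, 27, 2, 18, 34, 35, 12, 5, 36, 13, 17, 8, 24, 26]

rank→(start, suffix):
  0 → (9, 'abbcdcbadcccabbebeccbbcbaccdcb')
  1 → (21, 'abbebeccbbcbaccdcb')
  2 → (0, 'abccbdcaeabbcdcbadcccabbebeccbbcbaccdcb')
  3 → (33, 'accdcb')
  4 → (16, 'adcccabbebeccbbcbaccdcb')
  5 → (7, 'aeabbcdcbadcccabbebeccbbcbaccdcb')
  6 → (38, 'b')
  7 → (32, 'baccdcb')
  8 → (15, 'badcccabbebeccbbcbaccdcb')
  9 → (29, 'bbcbaccdcb')
  10 → (10, 'bbcdcbadcccabbebeccbbcbaccdcb')
  11 → (22, 'bbebeccbbcbaccdcb')
  12 → (30, 'bcbaccdcb')
  13 → (1, 'bccbdcaeabbcdcbadcccabbebeccbbcbaccdcb')
  14 → (11, 'bcdcbadcccabbebeccbbcbaccdcb')
  15 → (4, 'bdcaeabbcdcbadcccabbebeccbbcbaccdcb')
  16 → (23, 'bebeccbbcbaccdcb')
  17 → (25, 'beccbbcbaccdcb')
  18 → (20, 'cabbebeccbbcbaccdcb')
  19 → (6, 'caeabbcdcbadcccabbebeccbbcbaccdcb')
  20 → (37, 'cb')
  21 → (31, 'cbaccdcb')
  22 → (14, 'cbadcccabbebeccbbcbaccdcb')
  23 → (28, 'cbbcbaccdcb')
  24 → (3, 'cbdcaeabbcdcbadcccabbebeccbbcbaccdcb')
  25 → (19, 'ccabbebeccbbcbaccdcb')
  26 → (27, 'ccbbcbaccdcb')
  27 → (2, 'ccbdcaeabbcdcbadcccabbebeccbbcbaccdcb')
  28 → (18, 'cccabbebeccbbcbaccdcb')
  29 → (34, 'ccdcb')
  30 → (35, 'cdcb')
  31 → (12, 'cdcbadcccabbebeccbbcbaccdcb')
  32 → (5, 'dcaeabbcdcbadcccabbebeccbbcbaccdcb')
  33 → (36, 'dcb')
  34 → (13, 'dcbadcccabbebeccbbcbaccdcb')
  35 → (17, 'dcccabbebeccbbcbaccdcb')
  36 → (8, 'eabbcdcbadcccabbebeccbbcbaccdcb')
  37 → (24, 'ebeccbbcbaccdcb')
  38 → (26, 'eccbbcbaccdcb')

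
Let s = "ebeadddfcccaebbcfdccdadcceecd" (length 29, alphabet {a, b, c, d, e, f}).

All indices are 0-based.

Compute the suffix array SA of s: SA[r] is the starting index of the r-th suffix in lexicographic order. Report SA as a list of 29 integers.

[21, 3, 11, 13, 14, 1, 10, 9, 8, 18, 23, 27, 19, 24, 15, 28, 20, 17, 22, 4, 5, 6, 2, 12, 0, 26, 25, 7, 16]

rank→(start, suffix):
  0 → (21, 'adcceecd')
  1 → (3, 'adddfcccaebbcfdccdadcceecd')
  2 → (11, 'aebbcfdccdadcceecd')
  3 → (13, 'bbcfdccdadcceecd')
  4 → (14, 'bcfdccdadcceecd')
  5 → (1, 'beadddfcccaebbcfdccdadcceecd')
  6 → (10, 'caebbcfdccdadcceecd')
  7 → (9, 'ccaebbcfdccdadcceecd')
  8 → (8, 'cccaebbcfdccdadcceecd')
  9 → (18, 'ccdadcceecd')
  10 → (23, 'cceecd')
  11 → (27, 'cd')
  12 → (19, 'cdadcceecd')
  13 → (24, 'ceecd')
  14 → (15, 'cfdccdadcceecd')
  15 → (28, 'd')
  16 → (20, 'dadcceecd')
  17 → (17, 'dccdadcceecd')
  18 → (22, 'dcceecd')
  19 → (4, 'dddfcccaebbcfdccdadcceecd')
  20 → (5, 'ddfcccaebbcfdccdadcceecd')
  21 → (6, 'dfcccaebbcfdccdadcceecd')
  22 → (2, 'eadddfcccaebbcfdccdadcceecd')
  23 → (12, 'ebbcfdccdadcceecd')
  24 → (0, 'ebeadddfcccaebbcfdccdadcceecd')
  25 → (26, 'ecd')
  26 → (25, 'eecd')
  27 → (7, 'fcccaebbcfdccdadcceecd')
  28 → (16, 'fdccdadcceecd')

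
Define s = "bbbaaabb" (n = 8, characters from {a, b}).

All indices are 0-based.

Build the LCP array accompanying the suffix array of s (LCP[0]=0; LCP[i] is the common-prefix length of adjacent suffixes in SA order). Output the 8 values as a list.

[0, 2, 1, 0, 1, 1, 2, 2]

rank→(start, suffix):
  0 → (3, 'aaabb')
  1 → (4, 'aabb')
  2 → (5, 'abb')
  3 → (7, 'b')
  4 → (2, 'baaabb')
  5 → (6, 'bb')
  6 → (1, 'bbaaabb')
  7 → (0, 'bbbaaabb')

SA = [3, 4, 5, 7, 2, 6, 1, 0]
[i] adj suffixes → lcp
  [1] 3/4 → 2 ('aa')
  [2] 4/5 → 1 ('a')
  [3] 5/7 → 0 ('')
  [4] 7/2 → 1 ('b')
  [5] 2/6 → 1 ('b')
  [6] 6/1 → 2 ('bb')
  [7] 1/0 → 2 ('bb')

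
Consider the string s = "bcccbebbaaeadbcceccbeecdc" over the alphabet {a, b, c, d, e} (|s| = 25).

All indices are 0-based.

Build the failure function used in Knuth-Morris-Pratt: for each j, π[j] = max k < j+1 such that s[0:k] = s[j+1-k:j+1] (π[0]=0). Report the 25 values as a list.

[0, 0, 0, 0, 1, 0, 1, 1, 0, 0, 0, 0, 0, 1, 2, 3, 0, 0, 0, 1, 0, 0, 0, 0, 0]

π[0] = 0
j=1 s[j]='c': π[1]=0 (border '')
j=2 s[j]='c': π[2]=0 (border '')
j=3 s[j]='c': π[3]=0 (border '')
j=4 s[j]='b': π[4]=1 (border 'b')
j=5 s[j]='e': k: 1→0; π[5]=0 (border '')
j=6 s[j]='b': π[6]=1 (border 'b')
j=7 s[j]='b': k: 1→0; π[7]=1 (border 'b')
j=8 s[j]='a': k: 1→0; π[8]=0 (border '')
j=9 s[j]='a': π[9]=0 (border '')
j=10 s[j]='e': π[10]=0 (border '')
j=11 s[j]='a': π[11]=0 (border '')
j=12 s[j]='d': π[12]=0 (border '')
j=13 s[j]='b': π[13]=1 (border 'b')
j=14 s[j]='c': π[14]=2 (border 'bc')
j=15 s[j]='c': π[15]=3 (border 'bcc')
j=16 s[j]='e': k: 3→0; π[16]=0 (border '')
j=17 s[j]='c': π[17]=0 (border '')
j=18 s[j]='c': π[18]=0 (border '')
j=19 s[j]='b': π[19]=1 (border 'b')
j=20 s[j]='e': k: 1→0; π[20]=0 (border '')
j=21 s[j]='e': π[21]=0 (border '')
j=22 s[j]='c': π[22]=0 (border '')
j=23 s[j]='d': π[23]=0 (border '')
j=24 s[j]='c': π[24]=0 (border '')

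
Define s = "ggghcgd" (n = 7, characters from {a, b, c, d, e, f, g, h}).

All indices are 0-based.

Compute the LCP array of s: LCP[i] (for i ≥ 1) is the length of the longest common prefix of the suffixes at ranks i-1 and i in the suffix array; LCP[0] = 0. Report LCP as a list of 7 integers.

sorted suffixes:
  #0 SA[0]=4  'cgd'
  #1 SA[1]=6  'd'
  #2 SA[2]=5  'gd'
  #3 SA[3]=0  'ggghcgd'
  #4 SA[4]=1  'gghcgd'
  #5 SA[5]=2  'ghcgd'
  #6 SA[6]=3  'hcgd'

SA = [4, 6, 5, 0, 1, 2, 3]
rank  pair      lcp
   1  s[4:],s[6:]  0  ''
   2  s[6:],s[5:]  0  ''
   3  s[5:],s[0:]  1  'g'
   4  s[0:],s[1:]  2  'gg'
   5  s[1:],s[2:]  1  'g'
   6  s[2:],s[3:]  0  ''

[0, 0, 0, 1, 2, 1, 0]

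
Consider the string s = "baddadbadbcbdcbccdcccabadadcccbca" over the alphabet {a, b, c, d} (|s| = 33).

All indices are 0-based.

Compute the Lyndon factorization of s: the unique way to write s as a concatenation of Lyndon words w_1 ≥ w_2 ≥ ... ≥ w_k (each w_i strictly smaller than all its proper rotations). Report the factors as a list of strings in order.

["b", "add", "adbadbcbdcbccdccc", "abadadcccbc", "a"]

emit factor 1: 'b' (i=0, period=1)
emit factor 2: 'add' (i=1, period=3)
emit factor 3: 'adbadbcbdcbccdccc' (i=4, period=17)
emit factor 4: 'abadadcccbc' (i=21, period=11)
emit factor 5: 'a' (i=32, period=1)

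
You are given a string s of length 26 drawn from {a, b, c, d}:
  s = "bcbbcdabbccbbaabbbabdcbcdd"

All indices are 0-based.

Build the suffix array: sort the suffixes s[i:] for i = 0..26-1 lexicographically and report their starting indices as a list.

sorted suffixes:
  #0 SA[0]=13  'aabbbabdcbcdd'
  #1 SA[1]=14  'abbbabdcbcdd'
  #2 SA[2]=6  'abbccbbaabbbabdcbcdd'
  #3 SA[3]=18  'abdcbcdd'
  #4 SA[4]=12  'baabbbabdcbcdd'
  #5 SA[5]=17  'babdcbcdd'
  #6 SA[6]=11  'bbaabbbabdcbcdd'
  #7 SA[7]=16  'bbabdcbcdd'
  #8 SA[8]=15  'bbbabdcbcdd'
  #9 SA[9]=7  'bbccbbaabbbabdcbcdd'
  #10 SA[10]=2  'bbcdabbccbbaabbbabdcbcdd'
  #11 SA[11]=0  'bcbbcdabbccbbaabbbabdcbcdd'
  #12 SA[12]=8  'bccbbaabbbabdcbcdd'
  #13 SA[13]=3  'bcdabbccbbaabbbabdcbcdd'
  #14 SA[14]=22  'bcdd'
  #15 SA[15]=19  'bdcbcdd'
  #16 SA[16]=10  'cbbaabbbabdcbcdd'
  #17 SA[17]=1  'cbbcdabbccbbaabbbabdcbcdd'
  #18 SA[18]=21  'cbcdd'
  #19 SA[19]=9  'ccbbaabbbabdcbcdd'
  #20 SA[20]=4  'cdabbccbbaabbbabdcbcdd'
  #21 SA[21]=23  'cdd'
  #22 SA[22]=25  'd'
  #23 SA[23]=5  'dabbccbbaabbbabdcbcdd'
  #24 SA[24]=20  'dcbcdd'
  #25 SA[25]=24  'dd'

[13, 14, 6, 18, 12, 17, 11, 16, 15, 7, 2, 0, 8, 3, 22, 19, 10, 1, 21, 9, 4, 23, 25, 5, 20, 24]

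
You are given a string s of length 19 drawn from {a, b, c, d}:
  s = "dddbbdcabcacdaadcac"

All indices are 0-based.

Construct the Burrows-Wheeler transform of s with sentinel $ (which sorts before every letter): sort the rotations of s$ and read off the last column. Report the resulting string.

cdcccadabaddbacdbad$

rank  rotation              last
    0  $dddbbdcabcacdaadcac  c
    1  aadcac$dddbbdcabcacd  d
    2  abcacdaadcac$dddbbdc  c
    3  ac$dddbbdcabcacdaadc  c
    4  acdaadcac$dddbbdcabc  c
    5  adcac$dddbbdcabcacda  a
    6  bbdcabcacdaadcac$ddd  d
    7  bcacdaadcac$dddbbdca  a
    8  bdcabcacdaadcac$dddb  b
    9  c$dddbbdcabcacdaadca  a
   10  cabcacdaadcac$dddbbd  d
   11  cac$dddbbdcabcacdaad  d
   12  cacdaadcac$dddbbdcab  b
   13  cdaadcac$dddbbdcabca  a
   14  daadcac$dddbbdcabcac  c
   15  dbbdcabcacdaadcac$dd  d
   16  dcabcacdaadcac$dddbb  b
   17  dcac$dddbbdcabcacdaa  a
   18  ddbbdcabcacdaadcac$d  d
   19  dddbbdcabcacdaadcac$  $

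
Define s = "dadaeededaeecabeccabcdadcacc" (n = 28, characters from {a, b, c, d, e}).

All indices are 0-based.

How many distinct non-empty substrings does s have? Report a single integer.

366

sorted suffixes:
  #0 SA[0]=18  'abcdadcacc'
  #1 SA[1]=13  'abeccabcdadcacc'
  #2 SA[2]=25  'acc'
  #3 SA[3]=1  'adaeededaeecabeccabcdadcacc'
  #4 SA[4]=22  'adcacc'
  #5 SA[5]=9  'aeecabeccabcdadcacc'
  #6 SA[6]=3  'aeededaeecabeccabcdadcacc'
  #7 SA[7]=19  'bcdadcacc'
  #8 SA[8]=14  'beccabcdadcacc'
  #9 SA[9]=27  'c'
  #10 SA[10]=17  'cabcdadcacc'
  #11 SA[11]=12  'cabeccabcdadcacc'
  #12 SA[12]=24  'cacc'
  #13 SA[13]=26  'cc'
  #14 SA[14]=16  'ccabcdadcacc'
  #15 SA[15]=20  'cdadcacc'
  #16 SA[16]=0  'dadaeededaeecabeccabcdadcacc'
  #17 SA[17]=21  'dadcacc'
  #18 SA[18]=8  'daeecabeccabcdadcacc'
  #19 SA[19]=2  'daeededaeecabeccabcdadcacc'
  #20 SA[20]=23  'dcacc'
  #21 SA[21]=6  'dedaeecabeccabcdadcacc'
  #22 SA[22]=11  'ecabeccabcdadcacc'
  #23 SA[23]=15  'eccabcdadcacc'
  #24 SA[24]=7  'edaeecabeccabcdadcacc'
  #25 SA[25]=5  'ededaeecabeccabcdadcacc'
  #26 SA[26]=10  'eecabeccabcdadcacc'
  #27 SA[27]=4  'eededaeecabeccabcdadcacc'

SA = [18, 13, 25, 1, 22, 9, 3, 19, 14, 27, 17, 12, 24, 26, 16, 20, 0, 21, 8, 2, 23, 6, 11, 15, 7, 5, 10, 4]
rank  pair      lcp
   1  s[18:],s[13:]  2  'ab'
   2  s[13:],s[25:]  1  'a'
   3  s[25:],s[1:]  1  'a'
   4  s[1:],s[22:]  2  'ad'
   5  s[22:],s[9:]  1  'a'
   6  s[9:],s[3:]  3  'aee'
   7  s[3:],s[19:]  0  ''
   8  s[19:],s[14:]  1  'b'
   9  s[14:],s[27:]  0  ''
  10  s[27:],s[17:]  1  'c'
  11  s[17:],s[12:]  3  'cab'
  12  s[12:],s[24:]  2  'ca'
  13  s[24:],s[26:]  1  'c'
  14  s[26:],s[16:]  2  'cc'
  15  s[16:],s[20:]  1  'c'
  16  s[20:],s[0:]  0  ''
  17  s[0:],s[21:]  3  'dad'
  18  s[21:],s[8:]  2  'da'
  19  s[8:],s[2:]  4  'daee'
  20  s[2:],s[23:]  1  'd'
  21  s[23:],s[6:]  1  'd'
  22  s[6:],s[11:]  0  ''
  23  s[11:],s[15:]  2  'ec'
  24  s[15:],s[7:]  1  'e'
  25  s[7:],s[5:]  2  'ed'
  26  s[5:],s[10:]  1  'e'
  27  s[10:],s[4:]  2  'ee'

n(n+1)/2 = 28·29/2 = 406
Σ LCP = 0 + 2 + 1 + 1 + 2 + 1 + 3 + 0 + 1 + 0 + 1 + 3 + 2 + 1 + 2 + 1 + 0 + 3 + 2 + 4 + 1 + 1 + 0 + 2 + 1 + 2 + 1 + 2 = 40
distinct = 406 − 40 = 366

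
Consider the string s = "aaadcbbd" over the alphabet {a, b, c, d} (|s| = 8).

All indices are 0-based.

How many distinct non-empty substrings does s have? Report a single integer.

sorted suffixes:
  #0 SA[0]=0  'aaadcbbd'
  #1 SA[1]=1  'aadcbbd'
  #2 SA[2]=2  'adcbbd'
  #3 SA[3]=5  'bbd'
  #4 SA[4]=6  'bd'
  #5 SA[5]=4  'cbbd'
  #6 SA[6]=7  'd'
  #7 SA[7]=3  'dcbbd'

SA = [0, 1, 2, 5, 6, 4, 7, 3]
[i] adj suffixes → lcp
  [1] 0/1 → 2 ('aa')
  [2] 1/2 → 1 ('a')
  [3] 2/5 → 0 ('')
  [4] 5/6 → 1 ('b')
  [5] 6/4 → 0 ('')
  [6] 4/7 → 0 ('')
  [7] 7/3 → 1 ('d')

n(n+1)/2 = 8·9/2 = 36
Σ LCP = 0 + 2 + 1 + 0 + 1 + 0 + 0 + 1 = 5
distinct = 36 − 5 = 31

31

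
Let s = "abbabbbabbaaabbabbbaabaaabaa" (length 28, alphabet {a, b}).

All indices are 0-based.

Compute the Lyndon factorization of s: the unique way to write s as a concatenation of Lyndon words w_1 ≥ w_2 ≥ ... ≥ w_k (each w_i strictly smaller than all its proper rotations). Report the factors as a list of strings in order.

["abbabbb", "abb", "aaabbabbbaab", "aaab", "a", "a"]

emit factor 1: 'abbabbb' (i=0, period=7)
emit factor 2: 'abb' (i=7, period=3)
emit factor 3: 'aaabbabbbaab' (i=10, period=12)
emit factor 4: 'aaab' (i=22, period=4)
emit factor 5: 'a' (i=26, period=1)
emit factor 6: 'a' (i=27, period=1)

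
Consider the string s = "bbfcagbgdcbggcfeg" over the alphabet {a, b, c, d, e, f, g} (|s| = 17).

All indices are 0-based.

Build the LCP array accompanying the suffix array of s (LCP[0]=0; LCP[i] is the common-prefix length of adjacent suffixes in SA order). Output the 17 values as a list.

[0, 0, 1, 1, 2, 0, 1, 1, 0, 0, 0, 1, 0, 1, 1, 1, 1]

sorted suffixes:
  #0 SA[0]=4  'agbgdcbggcfeg'
  #1 SA[1]=0  'bbfcagbgdcbggcfeg'
  #2 SA[2]=1  'bfcagbgdcbggcfeg'
  #3 SA[3]=6  'bgdcbggcfeg'
  #4 SA[4]=10  'bggcfeg'
  #5 SA[5]=3  'cagbgdcbggcfeg'
  #6 SA[6]=9  'cbggcfeg'
  #7 SA[7]=13  'cfeg'
  #8 SA[8]=8  'dcbggcfeg'
  #9 SA[9]=15  'eg'
  #10 SA[10]=2  'fcagbgdcbggcfeg'
  #11 SA[11]=14  'feg'
  #12 SA[12]=16  'g'
  #13 SA[13]=5  'gbgdcbggcfeg'
  #14 SA[14]=12  'gcfeg'
  #15 SA[15]=7  'gdcbggcfeg'
  #16 SA[16]=11  'ggcfeg'

SA = [4, 0, 1, 6, 10, 3, 9, 13, 8, 15, 2, 14, 16, 5, 12, 7, 11]
[i] adj suffixes → lcp
  [1] 4/0 → 0 ('')
  [2] 0/1 → 1 ('b')
  [3] 1/6 → 1 ('b')
  [4] 6/10 → 2 ('bg')
  [5] 10/3 → 0 ('')
  [6] 3/9 → 1 ('c')
  [7] 9/13 → 1 ('c')
  [8] 13/8 → 0 ('')
  [9] 8/15 → 0 ('')
  [10] 15/2 → 0 ('')
  [11] 2/14 → 1 ('f')
  [12] 14/16 → 0 ('')
  [13] 16/5 → 1 ('g')
  [14] 5/12 → 1 ('g')
  [15] 12/7 → 1 ('g')
  [16] 7/11 → 1 ('g')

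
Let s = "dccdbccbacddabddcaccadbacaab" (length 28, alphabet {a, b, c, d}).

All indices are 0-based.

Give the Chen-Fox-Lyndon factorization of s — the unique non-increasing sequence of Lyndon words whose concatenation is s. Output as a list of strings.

emit factor 1: 'd' (i=0, period=1)
emit factor 2: 'ccd' (i=1, period=3)
emit factor 3: 'bcc' (i=4, period=3)
emit factor 4: 'b' (i=7, period=1)
emit factor 5: 'acdd' (i=8, period=4)
emit factor 6: 'abddcaccadbac' (i=12, period=13)
emit factor 7: 'aab' (i=25, period=3)

["d", "ccd", "bcc", "b", "acdd", "abddcaccadbac", "aab"]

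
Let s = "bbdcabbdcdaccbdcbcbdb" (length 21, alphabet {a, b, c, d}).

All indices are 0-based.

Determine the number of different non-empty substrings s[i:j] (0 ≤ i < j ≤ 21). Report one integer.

sorted suffixes:
  #0 SA[0]=4  'abbdcdaccbdcbcbdb'
  #1 SA[1]=10  'accbdcbcbdb'
  #2 SA[2]=20  'b'
  #3 SA[3]=0  'bbdcabbdcdaccbdcbcbdb'
  #4 SA[4]=5  'bbdcdaccbdcbcbdb'
  #5 SA[5]=16  'bcbdb'
  #6 SA[6]=18  'bdb'
  #7 SA[7]=1  'bdcabbdcdaccbdcbcbdb'
  #8 SA[8]=13  'bdcbcbdb'
  #9 SA[9]=6  'bdcdaccbdcbcbdb'
  #10 SA[10]=3  'cabbdcdaccbdcbcbdb'
  #11 SA[11]=15  'cbcbdb'
  #12 SA[12]=17  'cbdb'
  #13 SA[13]=12  'cbdcbcbdb'
  #14 SA[14]=11  'ccbdcbcbdb'
  #15 SA[15]=8  'cdaccbdcbcbdb'
  #16 SA[16]=9  'daccbdcbcbdb'
  #17 SA[17]=19  'db'
  #18 SA[18]=2  'dcabbdcdaccbdcbcbdb'
  #19 SA[19]=14  'dcbcbdb'
  #20 SA[20]=7  'dcdaccbdcbcbdb'

SA = [4, 10, 20, 0, 5, 16, 18, 1, 13, 6, 3, 15, 17, 12, 11, 8, 9, 19, 2, 14, 7]
i: (SA[i-1],SA[i]) lcp shared
  1: (4,10) 1 'a'
  2: (10,20) 0 ''
  3: (20,0) 1 'b'
  4: (0,5) 4 'bbdc'
  5: (5,16) 1 'b'
  6: (16,18) 1 'b'
  7: (18,1) 2 'bd'
  8: (1,13) 3 'bdc'
  9: (13,6) 3 'bdc'
  10: (6,3) 0 ''
  11: (3,15) 1 'c'
  12: (15,17) 2 'cb'
  13: (17,12) 3 'cbd'
  14: (12,11) 1 'c'
  15: (11,8) 1 'c'
  16: (8,9) 0 ''
  17: (9,19) 1 'd'
  18: (19,2) 1 'd'
  19: (2,14) 2 'dc'
  20: (14,7) 2 'dc'

n(n+1)/2 = 21·22/2 = 231
Σ LCP = 0 + 1 + 0 + 1 + 4 + 1 + 1 + 2 + 3 + 3 + 0 + 1 + 2 + 3 + 1 + 1 + 0 + 1 + 1 + 2 + 2 = 30
distinct = 231 − 30 = 201

201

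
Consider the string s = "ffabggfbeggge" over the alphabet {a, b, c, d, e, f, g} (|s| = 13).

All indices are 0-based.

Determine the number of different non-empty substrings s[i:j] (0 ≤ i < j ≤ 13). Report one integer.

sorted suffixes:
  #0 SA[0]=2  'abggfbeggge'
  #1 SA[1]=7  'beggge'
  #2 SA[2]=3  'bggfbeggge'
  #3 SA[3]=12  'e'
  #4 SA[4]=8  'eggge'
  #5 SA[5]=1  'fabggfbeggge'
  #6 SA[6]=6  'fbeggge'
  #7 SA[7]=0  'ffabggfbeggge'
  #8 SA[8]=11  'ge'
  #9 SA[9]=5  'gfbeggge'
  #10 SA[10]=10  'gge'
  #11 SA[11]=4  'ggfbeggge'
  #12 SA[12]=9  'ggge'

SA = [2, 7, 3, 12, 8, 1, 6, 0, 11, 5, 10, 4, 9]
rank  pair      lcp
   1  s[2:],s[7:]  0  ''
   2  s[7:],s[3:]  1  'b'
   3  s[3:],s[12:]  0  ''
   4  s[12:],s[8:]  1  'e'
   5  s[8:],s[1:]  0  ''
   6  s[1:],s[6:]  1  'f'
   7  s[6:],s[0:]  1  'f'
   8  s[0:],s[11:]  0  ''
   9  s[11:],s[5:]  1  'g'
  10  s[5:],s[10:]  1  'g'
  11  s[10:],s[4:]  2  'gg'
  12  s[4:],s[9:]  2  'gg'

n(n+1)/2 = 13·14/2 = 91
Σ LCP = 0 + 0 + 1 + 0 + 1 + 0 + 1 + 1 + 0 + 1 + 1 + 2 + 2 = 10
distinct = 91 − 10 = 81

81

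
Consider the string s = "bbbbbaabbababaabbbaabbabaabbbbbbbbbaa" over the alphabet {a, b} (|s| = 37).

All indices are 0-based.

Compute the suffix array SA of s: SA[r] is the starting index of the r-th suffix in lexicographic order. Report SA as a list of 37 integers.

sorted suffixes:
  #0 SA[0]=36  'a'
  #1 SA[1]=35  'aa'
  #2 SA[2]=18  'aabbabaabbbbbbbbbaa'
  #3 SA[3]=5  'aabbababaabbbaabbabaabbbbbbbbbaa'
  #4 SA[4]=13  'aabbbaabbabaabbbbbbbbbaa'
  #5 SA[5]=24  'aabbbbbbbbbaa'
  #6 SA[6]=11  'abaabbbaabbabaabbbbbbbbbaa'
  #7 SA[7]=22  'abaabbbbbbbbbaa'
  #8 SA[8]=9  'ababaabbbaabbabaabbbbbbbbbaa'
  #9 SA[9]=19  'abbabaabbbbbbbbbaa'
  #10 SA[10]=6  'abbababaabbbaabbabaabbbbbbbbbaa'
  #11 SA[11]=14  'abbbaabbabaabbbbbbbbbaa'
  #12 SA[12]=25  'abbbbbbbbbaa'
  #13 SA[13]=34  'baa'
  #14 SA[14]=17  'baabbabaabbbbbbbbbaa'
  #15 SA[15]=4  'baabbababaabbbaabbabaabbbbbbbbbaa'
  #16 SA[16]=12  'baabbbaabbabaabbbbbbbbbaa'
  #17 SA[17]=23  'baabbbbbbbbbaa'
  #18 SA[18]=10  'babaabbbaabbabaabbbbbbbbbaa'
  #19 SA[19]=21  'babaabbbbbbbbbaa'
  #20 SA[20]=8  'bababaabbbaabbabaabbbbbbbbbaa'
  #21 SA[21]=33  'bbaa'
  #22 SA[22]=16  'bbaabbabaabbbbbbbbbaa'
  #23 SA[23]=3  'bbaabbababaabbbaabbabaabbbbbbbbbaa'
  #24 SA[24]=20  'bbabaabbbbbbbbbaa'
  #25 SA[25]=7  'bbababaabbbaabbabaabbbbbbbbbaa'
  #26 SA[26]=32  'bbbaa'
  #27 SA[27]=15  'bbbaabbabaabbbbbbbbbaa'
  #28 SA[28]=2  'bbbaabbababaabbbaabbabaabbbbbbbbbaa'
  #29 SA[29]=31  'bbbbaa'
  #30 SA[30]=1  'bbbbaabbababaabbbaabbabaabbbbbbbbbaa'
  #31 SA[31]=30  'bbbbbaa'
  #32 SA[32]=0  'bbbbbaabbababaabbbaabbabaabbbbbbbbbaa'
  #33 SA[33]=29  'bbbbbbaa'
  #34 SA[34]=28  'bbbbbbbaa'
  #35 SA[35]=27  'bbbbbbbbaa'
  #36 SA[36]=26  'bbbbbbbbbaa'

[36, 35, 18, 5, 13, 24, 11, 22, 9, 19, 6, 14, 25, 34, 17, 4, 12, 23, 10, 21, 8, 33, 16, 3, 20, 7, 32, 15, 2, 31, 1, 30, 0, 29, 28, 27, 26]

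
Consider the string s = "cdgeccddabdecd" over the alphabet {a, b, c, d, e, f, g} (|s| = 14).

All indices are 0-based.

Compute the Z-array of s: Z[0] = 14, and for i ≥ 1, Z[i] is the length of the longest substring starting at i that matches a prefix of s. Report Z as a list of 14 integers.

Z[0]=14
i=1: i≥r, start 0; Z[1]=0
i=2: i≥r, start 0; Z[2]=0
i=3: i≥r, start 0; Z[3]=0
i=4: i≥r, start 0; Z[4]=1 extend→box=[4,5)
i=5: i≥r, start 0; Z[5]=2 extend→box=[5,7)
i=6: min(r-i=1, Z[1]=0)=0; Z[6]=0
i=7: i≥r, start 0; Z[7]=0
i=8: i≥r, start 0; Z[8]=0
i=9: i≥r, start 0; Z[9]=0
i=10: i≥r, start 0; Z[10]=0
i=11: i≥r, start 0; Z[11]=0
i=12: i≥r, start 0; Z[12]=2 extend→box=[12,14)
i=13: min(r-i=1, Z[1]=0)=0; Z[13]=0

[14, 0, 0, 0, 1, 2, 0, 0, 0, 0, 0, 0, 2, 0]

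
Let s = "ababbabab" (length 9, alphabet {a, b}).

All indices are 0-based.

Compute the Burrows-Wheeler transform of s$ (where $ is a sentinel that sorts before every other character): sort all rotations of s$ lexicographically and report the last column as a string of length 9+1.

rank  rotation    last
    0  $ababbabab  b
    1  ab$ababbab  b
    2  abab$ababb  b
    3  ababbabab$  $
    4  abbabab$ab  b
    5  b$ababbaba  a
    6  bab$ababba  a
    7  babab$abab  b
    8  babbabab$a  a
    9  bbabab$aba  a

bbb$baabaa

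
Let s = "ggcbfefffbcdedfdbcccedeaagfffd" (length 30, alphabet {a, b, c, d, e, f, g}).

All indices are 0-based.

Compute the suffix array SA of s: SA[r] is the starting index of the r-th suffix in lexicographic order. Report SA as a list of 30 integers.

sorted suffixes:
  #0 SA[0]=23  'aagfffd'
  #1 SA[1]=24  'agfffd'
  #2 SA[2]=16  'bcccedeaagfffd'
  #3 SA[3]=9  'bcdedfdbcccedeaagfffd'
  #4 SA[4]=3  'bfefffbcdedfdbcccedeaagfffd'
  #5 SA[5]=2  'cbfefffbcdedfdbcccedeaagfffd'
  #6 SA[6]=17  'cccedeaagfffd'
  #7 SA[7]=18  'ccedeaagfffd'
  #8 SA[8]=10  'cdedfdbcccedeaagfffd'
  #9 SA[9]=19  'cedeaagfffd'
  #10 SA[10]=29  'd'
  #11 SA[11]=15  'dbcccedeaagfffd'
  #12 SA[12]=21  'deaagfffd'
  #13 SA[13]=11  'dedfdbcccedeaagfffd'
  #14 SA[14]=13  'dfdbcccedeaagfffd'
  #15 SA[15]=22  'eaagfffd'
  #16 SA[16]=20  'edeaagfffd'
  #17 SA[17]=12  'edfdbcccedeaagfffd'
  #18 SA[18]=5  'efffbcdedfdbcccedeaagfffd'
  #19 SA[19]=8  'fbcdedfdbcccedeaagfffd'
  #20 SA[20]=28  'fd'
  #21 SA[21]=14  'fdbcccedeaagfffd'
  #22 SA[22]=4  'fefffbcdedfdbcccedeaagfffd'
  #23 SA[23]=7  'ffbcdedfdbcccedeaagfffd'
  #24 SA[24]=27  'ffd'
  #25 SA[25]=6  'fffbcdedfdbcccedeaagfffd'
  #26 SA[26]=26  'fffd'
  #27 SA[27]=1  'gcbfefffbcdedfdbcccedeaagfffd'
  #28 SA[28]=25  'gfffd'
  #29 SA[29]=0  'ggcbfefffbcdedfdbcccedeaagfffd'

[23, 24, 16, 9, 3, 2, 17, 18, 10, 19, 29, 15, 21, 11, 13, 22, 20, 12, 5, 8, 28, 14, 4, 7, 27, 6, 26, 1, 25, 0]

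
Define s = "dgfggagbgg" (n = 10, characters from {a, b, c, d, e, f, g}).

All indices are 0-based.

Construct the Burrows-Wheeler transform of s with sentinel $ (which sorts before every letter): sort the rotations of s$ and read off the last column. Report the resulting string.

rank  rotation     last
    0  $dgfggagbgg  g
    1  agbgg$dgfgg  g
    2  bgg$dgfggag  g
    3  dgfggagbgg$  $
    4  fggagbgg$dg  g
    5  g$dgfggagbg  g
    6  gagbgg$dgfg  g
    7  gbgg$dgfgga  a
    8  gfggagbgg$d  d
    9  gg$dgfggagb  b
   10  ggagbgg$dgf  f

ggg$gggadbf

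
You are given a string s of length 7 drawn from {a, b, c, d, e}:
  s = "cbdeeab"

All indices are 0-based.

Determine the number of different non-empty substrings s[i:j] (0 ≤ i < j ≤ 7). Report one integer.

rank→(start, suffix):
  0 → (5, 'ab')
  1 → (6, 'b')
  2 → (1, 'bdeeab')
  3 → (0, 'cbdeeab')
  4 → (2, 'deeab')
  5 → (4, 'eab')
  6 → (3, 'eeab')

SA = [5, 6, 1, 0, 2, 4, 3]
rank  pair      lcp
   1  s[5:],s[6:]  0  ''
   2  s[6:],s[1:]  1  'b'
   3  s[1:],s[0:]  0  ''
   4  s[0:],s[2:]  0  ''
   5  s[2:],s[4:]  0  ''
   6  s[4:],s[3:]  1  'e'

n(n+1)/2 = 7·8/2 = 28
Σ LCP = 0 + 0 + 1 + 0 + 0 + 0 + 1 = 2
distinct = 28 − 2 = 26

26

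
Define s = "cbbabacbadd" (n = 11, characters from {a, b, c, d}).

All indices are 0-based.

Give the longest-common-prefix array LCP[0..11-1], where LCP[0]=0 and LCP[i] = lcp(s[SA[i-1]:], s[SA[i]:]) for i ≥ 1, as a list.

sorted suffixes:
  #0 SA[0]=3  'abacbadd'
  #1 SA[1]=5  'acbadd'
  #2 SA[2]=8  'add'
  #3 SA[3]=2  'babacbadd'
  #4 SA[4]=4  'bacbadd'
  #5 SA[5]=7  'badd'
  #6 SA[6]=1  'bbabacbadd'
  #7 SA[7]=6  'cbadd'
  #8 SA[8]=0  'cbbabacbadd'
  #9 SA[9]=10  'd'
  #10 SA[10]=9  'dd'

SA = [3, 5, 8, 2, 4, 7, 1, 6, 0, 10, 9]
[i] adj suffixes → lcp
  [1] 3/5 → 1 ('a')
  [2] 5/8 → 1 ('a')
  [3] 8/2 → 0 ('')
  [4] 2/4 → 2 ('ba')
  [5] 4/7 → 2 ('ba')
  [6] 7/1 → 1 ('b')
  [7] 1/6 → 0 ('')
  [8] 6/0 → 2 ('cb')
  [9] 0/10 → 0 ('')
  [10] 10/9 → 1 ('d')

[0, 1, 1, 0, 2, 2, 1, 0, 2, 0, 1]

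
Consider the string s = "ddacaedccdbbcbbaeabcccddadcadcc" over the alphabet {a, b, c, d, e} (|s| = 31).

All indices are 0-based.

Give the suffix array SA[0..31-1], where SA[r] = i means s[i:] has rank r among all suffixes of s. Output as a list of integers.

rank | idx | suffix
   0 |  17 | abcccddadcadcc
   1 |   2 | acaedccdbbcbbaeabcccddadcadcc
   2 |  24 | adcadcc
   3 |  27 | adcc
   4 |  15 | aeabcccddadcadcc
   5 |   4 | aedccdbbcbbaeabcccddadcadcc
   6 |  14 | baeabcccddadcadcc
   7 |  13 | bbaeabcccddadcadcc
   8 |  10 | bbcbbaeabcccddadcadcc
   9 |  11 | bcbbaeabcccddadcadcc
  10 |  18 | bcccddadcadcc
  11 |  30 | c
  12 |  26 | cadcc
  13 |   3 | caedccdbbcbbaeabcccddadcadcc
  14 |  12 | cbbaeabcccddadcadcc
  15 |  29 | cc
  16 |  19 | cccddadcadcc
  17 |   7 | ccdbbcbbaeabcccddadcadcc
  18 |  20 | ccddadcadcc
  19 |   8 | cdbbcbbaeabcccddadcadcc
  20 |  21 | cddadcadcc
  21 |   1 | dacaedccdbbcbbaeabcccddadcadcc
  22 |  23 | dadcadcc
  23 |   9 | dbbcbbaeabcccddadcadcc
  24 |  25 | dcadcc
  25 |  28 | dcc
  26 |   6 | dccdbbcbbaeabcccddadcadcc
  27 |   0 | ddacaedccdbbcbbaeabcccddadcadcc
  28 |  22 | ddadcadcc
  29 |  16 | eabcccddadcadcc
  30 |   5 | edccdbbcbbaeabcccddadcadcc

[17, 2, 24, 27, 15, 4, 14, 13, 10, 11, 18, 30, 26, 3, 12, 29, 19, 7, 20, 8, 21, 1, 23, 9, 25, 28, 6, 0, 22, 16, 5]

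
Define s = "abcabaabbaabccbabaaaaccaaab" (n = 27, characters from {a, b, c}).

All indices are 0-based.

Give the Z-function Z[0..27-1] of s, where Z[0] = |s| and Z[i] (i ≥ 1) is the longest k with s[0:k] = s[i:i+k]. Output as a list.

[27, 0, 0, 2, 0, 1, 2, 0, 0, 1, 3, 0, 0, 0, 0, 2, 0, 1, 1, 1, 1, 0, 0, 1, 1, 2, 0]

Z[0]=27
i=1: i≥r, start 0; Z[1]=0
i=2: i≥r, start 0; Z[2]=0
i=3: i≥r, start 0; Z[3]=2 extend→box=[3,5)
i=4: min(r-i=1, Z[1]=0)=0; Z[4]=0
i=5: i≥r, start 0; Z[5]=1 extend→box=[5,6)
i=6: i≥r, start 0; Z[6]=2 extend→box=[6,8)
i=7: min(r-i=1, Z[1]=0)=0; Z[7]=0
i=8: i≥r, start 0; Z[8]=0
i=9: i≥r, start 0; Z[9]=1 extend→box=[9,10)
i=10: i≥r, start 0; Z[10]=3 extend→box=[10,13)
i=11: min(r-i=2, Z[1]=0)=0; Z[11]=0
i=12: min(r-i=1, Z[2]=0)=0; Z[12]=0
i=13: i≥r, start 0; Z[13]=0
i=14: i≥r, start 0; Z[14]=0
i=15: i≥r, start 0; Z[15]=2 extend→box=[15,17)
i=16: min(r-i=1, Z[1]=0)=0; Z[16]=0
i=17: i≥r, start 0; Z[17]=1 extend→box=[17,18)
i=18: i≥r, start 0; Z[18]=1 extend→box=[18,19)
i=19: i≥r, start 0; Z[19]=1 extend→box=[19,20)
i=20: i≥r, start 0; Z[20]=1 extend→box=[20,21)
i=21: i≥r, start 0; Z[21]=0
i=22: i≥r, start 0; Z[22]=0
i=23: i≥r, start 0; Z[23]=1 extend→box=[23,24)
i=24: i≥r, start 0; Z[24]=1 extend→box=[24,25)
i=25: i≥r, start 0; Z[25]=2 extend→box=[25,27)
i=26: min(r-i=1, Z[1]=0)=0; Z[26]=0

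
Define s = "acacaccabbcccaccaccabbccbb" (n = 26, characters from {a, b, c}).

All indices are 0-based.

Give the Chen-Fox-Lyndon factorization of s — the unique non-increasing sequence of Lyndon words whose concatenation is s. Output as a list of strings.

["acacacc", "abbcccaccacc", "abbccbb"]

emit factor 1: 'acacacc' (i=0, period=7)
emit factor 2: 'abbcccaccacc' (i=7, period=12)
emit factor 3: 'abbccbb' (i=19, period=7)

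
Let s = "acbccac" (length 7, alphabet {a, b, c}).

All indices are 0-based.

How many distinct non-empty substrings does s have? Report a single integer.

23

sorted suffixes:
  #0 SA[0]=5  'ac'
  #1 SA[1]=0  'acbccac'
  #2 SA[2]=2  'bccac'
  #3 SA[3]=6  'c'
  #4 SA[4]=4  'cac'
  #5 SA[5]=1  'cbccac'
  #6 SA[6]=3  'ccac'

SA = [5, 0, 2, 6, 4, 1, 3]
rank  pair      lcp
   1  s[5:],s[0:]  2  'ac'
   2  s[0:],s[2:]  0  ''
   3  s[2:],s[6:]  0  ''
   4  s[6:],s[4:]  1  'c'
   5  s[4:],s[1:]  1  'c'
   6  s[1:],s[3:]  1  'c'

n(n+1)/2 = 7·8/2 = 28
Σ LCP = 0 + 2 + 0 + 0 + 1 + 1 + 1 = 5
distinct = 28 − 5 = 23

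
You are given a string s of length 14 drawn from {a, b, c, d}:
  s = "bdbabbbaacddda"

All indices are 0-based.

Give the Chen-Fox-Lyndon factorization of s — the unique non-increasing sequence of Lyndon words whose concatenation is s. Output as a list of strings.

emit factor 1: 'bd' (i=0, period=2)
emit factor 2: 'b' (i=2, period=1)
emit factor 3: 'abbb' (i=3, period=4)
emit factor 4: 'aacddd' (i=7, period=6)
emit factor 5: 'a' (i=13, period=1)

["bd", "b", "abbb", "aacddd", "a"]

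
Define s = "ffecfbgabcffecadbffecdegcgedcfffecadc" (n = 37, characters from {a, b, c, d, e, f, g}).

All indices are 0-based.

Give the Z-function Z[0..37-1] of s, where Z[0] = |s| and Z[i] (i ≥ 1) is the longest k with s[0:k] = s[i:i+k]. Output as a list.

[37, 1, 0, 0, 1, 0, 0, 0, 0, 0, 4, 1, 0, 0, 0, 0, 0, 4, 1, 0, 0, 0, 0, 0, 0, 0, 0, 0, 0, 2, 4, 1, 0, 0, 0, 0, 0]

Z[0]=37
i=1: fresh scan; Z[1]=1 grow→box=[1,2)
i=2: fresh scan; Z[2]=0
i=3: fresh scan; Z[3]=0
i=4: fresh scan; Z[4]=1 grow→box=[4,5)
i=5: fresh scan; Z[5]=0
i=6: fresh scan; Z[6]=0
i=7: fresh scan; Z[7]=0
i=8: fresh scan; Z[8]=0
i=9: fresh scan; Z[9]=0
i=10: fresh scan; Z[10]=4 grow→box=[10,14)
i=11: min(r-i=3, Z[1]=1)=1; Z[11]=1
i=12: min(r-i=2, Z[2]=0)=0; Z[12]=0
i=13: min(r-i=1, Z[3]=0)=0; Z[13]=0
i=14: fresh scan; Z[14]=0
i=15: fresh scan; Z[15]=0
i=16: fresh scan; Z[16]=0
i=17: fresh scan; Z[17]=4 grow→box=[17,21)
i=18: min(r-i=3, Z[1]=1)=1; Z[18]=1
i=19: min(r-i=2, Z[2]=0)=0; Z[19]=0
i=20: min(r-i=1, Z[3]=0)=0; Z[20]=0
i=21: fresh scan; Z[21]=0
i=22: fresh scan; Z[22]=0
i=23: fresh scan; Z[23]=0
i=24: fresh scan; Z[24]=0
i=25: fresh scan; Z[25]=0
i=26: fresh scan; Z[26]=0
i=27: fresh scan; Z[27]=0
i=28: fresh scan; Z[28]=0
i=29: fresh scan; Z[29]=2 grow→box=[29,31)
i=30: min(r-i=1, Z[1]=1)=1; Z[30]=4 grow→box=[30,34)
i=31: min(r-i=3, Z[1]=1)=1; Z[31]=1
i=32: min(r-i=2, Z[2]=0)=0; Z[32]=0
i=33: min(r-i=1, Z[3]=0)=0; Z[33]=0
i=34: fresh scan; Z[34]=0
i=35: fresh scan; Z[35]=0
i=36: fresh scan; Z[36]=0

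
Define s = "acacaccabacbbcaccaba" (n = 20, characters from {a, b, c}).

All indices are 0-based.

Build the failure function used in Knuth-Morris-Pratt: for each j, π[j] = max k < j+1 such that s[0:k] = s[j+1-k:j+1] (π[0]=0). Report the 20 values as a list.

[0, 0, 1, 2, 3, 4, 0, 1, 0, 1, 2, 0, 0, 0, 1, 2, 0, 1, 0, 1]

π[0] = 0
j=1 s[j]='c': π[1]=0 (border '')
j=2 s[j]='a': π[2]=1 (border 'a')
j=3 s[j]='c': π[3]=2 (border 'ac')
j=4 s[j]='a': π[4]=3 (border 'aca')
j=5 s[j]='c': π[5]=4 (border 'acac')
j=6 s[j]='c': k: 4→2→0; π[6]=0 (border '')
j=7 s[j]='a': π[7]=1 (border 'a')
j=8 s[j]='b': k: 1→0; π[8]=0 (border '')
j=9 s[j]='a': π[9]=1 (border 'a')
j=10 s[j]='c': π[10]=2 (border 'ac')
j=11 s[j]='b': k: 2→0; π[11]=0 (border '')
j=12 s[j]='b': π[12]=0 (border '')
j=13 s[j]='c': π[13]=0 (border '')
j=14 s[j]='a': π[14]=1 (border 'a')
j=15 s[j]='c': π[15]=2 (border 'ac')
j=16 s[j]='c': k: 2→0; π[16]=0 (border '')
j=17 s[j]='a': π[17]=1 (border 'a')
j=18 s[j]='b': k: 1→0; π[18]=0 (border '')
j=19 s[j]='a': π[19]=1 (border 'a')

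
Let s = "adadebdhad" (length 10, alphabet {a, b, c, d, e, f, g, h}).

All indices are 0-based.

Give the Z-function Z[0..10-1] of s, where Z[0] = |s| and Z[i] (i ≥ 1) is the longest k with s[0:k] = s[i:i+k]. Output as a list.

Z[0]=10
i=1: i≥r, start 0; Z[1]=0
i=2: i≥r, start 0; Z[2]=2 grow→box=[2,4)
i=3: min(r-i=1, Z[1]=0)=0; Z[3]=0
i=4: i≥r, start 0; Z[4]=0
i=5: i≥r, start 0; Z[5]=0
i=6: i≥r, start 0; Z[6]=0
i=7: i≥r, start 0; Z[7]=0
i=8: i≥r, start 0; Z[8]=2 grow→box=[8,10)
i=9: min(r-i=1, Z[1]=0)=0; Z[9]=0

[10, 0, 2, 0, 0, 0, 0, 0, 2, 0]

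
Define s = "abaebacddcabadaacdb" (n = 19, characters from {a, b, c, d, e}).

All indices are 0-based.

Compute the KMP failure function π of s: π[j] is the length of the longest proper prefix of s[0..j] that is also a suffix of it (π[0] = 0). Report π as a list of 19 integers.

π[0] = 0
j=1 s[j]='b': π[1]=0 (border '')
j=2 s[j]='a': π[2]=1 (border 'a')
j=3 s[j]='e': k: 1→0; π[3]=0 (border '')
j=4 s[j]='b': π[4]=0 (border '')
j=5 s[j]='a': π[5]=1 (border 'a')
j=6 s[j]='c': k: 1→0; π[6]=0 (border '')
j=7 s[j]='d': π[7]=0 (border '')
j=8 s[j]='d': π[8]=0 (border '')
j=9 s[j]='c': π[9]=0 (border '')
j=10 s[j]='a': π[10]=1 (border 'a')
j=11 s[j]='b': π[11]=2 (border 'ab')
j=12 s[j]='a': π[12]=3 (border 'aba')
j=13 s[j]='d': k: 3→1→0; π[13]=0 (border '')
j=14 s[j]='a': π[14]=1 (border 'a')
j=15 s[j]='a': k: 1→0; π[15]=1 (border 'a')
j=16 s[j]='c': k: 1→0; π[16]=0 (border '')
j=17 s[j]='d': π[17]=0 (border '')
j=18 s[j]='b': π[18]=0 (border '')

[0, 0, 1, 0, 0, 1, 0, 0, 0, 0, 1, 2, 3, 0, 1, 1, 0, 0, 0]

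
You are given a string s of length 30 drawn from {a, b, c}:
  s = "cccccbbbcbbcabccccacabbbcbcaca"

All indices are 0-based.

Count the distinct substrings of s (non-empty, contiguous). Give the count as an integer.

397

sorted suffixes:
  #0 SA[0]=29  'a'
  #1 SA[1]=20  'abbbcbcaca'
  #2 SA[2]=12  'abccccacabbbcbcaca'
  #3 SA[3]=27  'aca'
  #4 SA[4]=18  'acabbbcbcaca'
  #5 SA[5]=5  'bbbcbbcabccccacabbbcbcaca'
  #6 SA[6]=21  'bbbcbcaca'
  #7 SA[7]=9  'bbcabccccacabbbcbcaca'
  #8 SA[8]=6  'bbcbbcabccccacabbbcbcaca'
  #9 SA[9]=22  'bbcbcaca'
  #10 SA[10]=10  'bcabccccacabbbcbcaca'
  #11 SA[11]=25  'bcaca'
  #12 SA[12]=7  'bcbbcabccccacabbbcbcaca'
  #13 SA[13]=23  'bcbcaca'
  #14 SA[14]=13  'bccccacabbbcbcaca'
  #15 SA[15]=28  'ca'
  #16 SA[16]=19  'cabbbcbcaca'
  #17 SA[17]=11  'cabccccacabbbcbcaca'
  #18 SA[18]=26  'caca'
  #19 SA[19]=17  'cacabbbcbcaca'
  #20 SA[20]=4  'cbbbcbbcabccccacabbbcbcaca'
  #21 SA[21]=8  'cbbcabccccacabbbcbcaca'
  #22 SA[22]=24  'cbcaca'
  #23 SA[23]=16  'ccacabbbcbcaca'
  #24 SA[24]=3  'ccbbbcbbcabccccacabbbcbcaca'
  #25 SA[25]=15  'cccacabbbcbcaca'
  #26 SA[26]=2  'cccbbbcbbcabccccacabbbcbcaca'
  #27 SA[27]=14  'ccccacabbbcbcaca'
  #28 SA[28]=1  'ccccbbbcbbcabccccacabbbcbcaca'
  #29 SA[29]=0  'cccccbbbcbbcabccccacabbbcbcaca'

SA = [29, 20, 12, 27, 18, 5, 21, 9, 6, 22, 10, 25, 7, 23, 13, 28, 19, 11, 26, 17, 4, 8, 24, 16, 3, 15, 2, 14, 1, 0]
i: (SA[i-1],SA[i]) lcp shared
  1: (29,20) 1 'a'
  2: (20,12) 2 'ab'
  3: (12,27) 1 'a'
  4: (27,18) 3 'aca'
  5: (18,5) 0 ''
  6: (5,21) 5 'bbbcb'
  7: (21,9) 2 'bb'
  8: (9,6) 3 'bbc'
  9: (6,22) 4 'bbcb'
  10: (22,10) 1 'b'
  11: (10,25) 3 'bca'
  12: (25,7) 2 'bc'
  13: (7,23) 3 'bcb'
  14: (23,13) 2 'bc'
  15: (13,28) 0 ''
  16: (28,19) 2 'ca'
  17: (19,11) 3 'cab'
  18: (11,26) 2 'ca'
  19: (26,17) 4 'caca'
  20: (17,4) 1 'c'
  21: (4,8) 3 'cbb'
  22: (8,24) 2 'cb'
  23: (24,16) 1 'c'
  24: (16,3) 2 'cc'
  25: (3,15) 2 'cc'
  26: (15,2) 3 'ccc'
  27: (2,14) 3 'ccc'
  28: (14,1) 4 'cccc'
  29: (1,0) 4 'cccc'

n(n+1)/2 = 30·31/2 = 465
Σ LCP = 0 + 1 + 2 + 1 + 3 + 0 + 5 + 2 + 3 + 4 + 1 + 3 + 2 + 3 + 2 + 0 + 2 + 3 + 2 + 4 + 1 + 3 + 2 + 1 + 2 + 2 + 3 + 3 + 4 + 4 = 68
distinct = 465 − 68 = 397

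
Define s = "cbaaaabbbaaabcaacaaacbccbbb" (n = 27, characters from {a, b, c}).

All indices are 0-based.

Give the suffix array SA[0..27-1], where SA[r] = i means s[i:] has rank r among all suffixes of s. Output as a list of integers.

sorted suffixes:
  #0 SA[0]=2  'aaaabbbaaabcaacaaacbccbbb'
  #1 SA[1]=3  'aaabbbaaabcaacaaacbccbbb'
  #2 SA[2]=9  'aaabcaacaaacbccbbb'
  #3 SA[3]=17  'aaacbccbbb'
  #4 SA[4]=4  'aabbbaaabcaacaaacbccbbb'
  #5 SA[5]=10  'aabcaacaaacbccbbb'
  #6 SA[6]=14  'aacaaacbccbbb'
  #7 SA[7]=18  'aacbccbbb'
  #8 SA[8]=5  'abbbaaabcaacaaacbccbbb'
  #9 SA[9]=11  'abcaacaaacbccbbb'
  #10 SA[10]=15  'acaaacbccbbb'
  #11 SA[11]=19  'acbccbbb'
  #12 SA[12]=26  'b'
  #13 SA[13]=1  'baaaabbbaaabcaacaaacbccbbb'
  #14 SA[14]=8  'baaabcaacaaacbccbbb'
  #15 SA[15]=25  'bb'
  #16 SA[16]=7  'bbaaabcaacaaacbccbbb'
  #17 SA[17]=24  'bbb'
  #18 SA[18]=6  'bbbaaabcaacaaacbccbbb'
  #19 SA[19]=12  'bcaacaaacbccbbb'
  #20 SA[20]=21  'bccbbb'
  #21 SA[21]=16  'caaacbccbbb'
  #22 SA[22]=13  'caacaaacbccbbb'
  #23 SA[23]=0  'cbaaaabbbaaabcaacaaacbccbbb'
  #24 SA[24]=23  'cbbb'
  #25 SA[25]=20  'cbccbbb'
  #26 SA[26]=22  'ccbbb'

[2, 3, 9, 17, 4, 10, 14, 18, 5, 11, 15, 19, 26, 1, 8, 25, 7, 24, 6, 12, 21, 16, 13, 0, 23, 20, 22]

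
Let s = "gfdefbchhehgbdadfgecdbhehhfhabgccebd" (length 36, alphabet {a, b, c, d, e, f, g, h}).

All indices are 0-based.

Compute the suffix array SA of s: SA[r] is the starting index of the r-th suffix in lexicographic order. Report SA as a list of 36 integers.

sorted suffixes:
  #0 SA[0]=28  'abgccebd'
  #1 SA[1]=14  'adfgecdbhehhfhabgccebd'
  #2 SA[2]=5  'bchhehgbdadfgecdbhehhfhabgccebd'
  #3 SA[3]=34  'bd'
  #4 SA[4]=12  'bdadfgecdbhehhfhabgccebd'
  #5 SA[5]=29  'bgccebd'
  #6 SA[6]=21  'bhehhfhabgccebd'
  #7 SA[7]=31  'ccebd'
  #8 SA[8]=19  'cdbhehhfhabgccebd'
  #9 SA[9]=32  'cebd'
  #10 SA[10]=6  'chhehgbdadfgecdbhehhfhabgccebd'
  #11 SA[11]=35  'd'
  #12 SA[12]=13  'dadfgecdbhehhfhabgccebd'
  #13 SA[13]=20  'dbhehhfhabgccebd'
  #14 SA[14]=2  'defbchhehgbdadfgecdbhehhfhabgccebd'
  #15 SA[15]=15  'dfgecdbhehhfhabgccebd'
  #16 SA[16]=33  'ebd'
  #17 SA[17]=18  'ecdbhehhfhabgccebd'
  #18 SA[18]=3  'efbchhehgbdadfgecdbhehhfhabgccebd'
  #19 SA[19]=9  'ehgbdadfgecdbhehhfhabgccebd'
  #20 SA[20]=23  'ehhfhabgccebd'
  #21 SA[21]=4  'fbchhehgbdadfgecdbhehhfhabgccebd'
  #22 SA[22]=1  'fdefbchhehgbdadfgecdbhehhfhabgccebd'
  #23 SA[23]=16  'fgecdbhehhfhabgccebd'
  #24 SA[24]=26  'fhabgccebd'
  #25 SA[25]=11  'gbdadfgecdbhehhfhabgccebd'
  #26 SA[26]=30  'gccebd'
  #27 SA[27]=17  'gecdbhehhfhabgccebd'
  #28 SA[28]=0  'gfdefbchhehgbdadfgecdbhehhfhabgccebd'
  #29 SA[29]=27  'habgccebd'
  #30 SA[30]=8  'hehgbdadfgecdbhehhfhabgccebd'
  #31 SA[31]=22  'hehhfhabgccebd'
  #32 SA[32]=25  'hfhabgccebd'
  #33 SA[33]=10  'hgbdadfgecdbhehhfhabgccebd'
  #34 SA[34]=7  'hhehgbdadfgecdbhehhfhabgccebd'
  #35 SA[35]=24  'hhfhabgccebd'

[28, 14, 5, 34, 12, 29, 21, 31, 19, 32, 6, 35, 13, 20, 2, 15, 33, 18, 3, 9, 23, 4, 1, 16, 26, 11, 30, 17, 0, 27, 8, 22, 25, 10, 7, 24]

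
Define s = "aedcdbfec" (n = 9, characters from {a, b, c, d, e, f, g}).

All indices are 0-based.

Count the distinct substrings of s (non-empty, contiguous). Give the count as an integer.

rank→(start, suffix):
  0 → (0, 'aedcdbfec')
  1 → (5, 'bfec')
  2 → (8, 'c')
  3 → (3, 'cdbfec')
  4 → (4, 'dbfec')
  5 → (2, 'dcdbfec')
  6 → (7, 'ec')
  7 → (1, 'edcdbfec')
  8 → (6, 'fec')

SA = [0, 5, 8, 3, 4, 2, 7, 1, 6]
rank  pair      lcp
   1  s[0:],s[5:]  0  ''
   2  s[5:],s[8:]  0  ''
   3  s[8:],s[3:]  1  'c'
   4  s[3:],s[4:]  0  ''
   5  s[4:],s[2:]  1  'd'
   6  s[2:],s[7:]  0  ''
   7  s[7:],s[1:]  1  'e'
   8  s[1:],s[6:]  0  ''

n(n+1)/2 = 9·10/2 = 45
Σ LCP = 0 + 0 + 0 + 1 + 0 + 1 + 0 + 1 + 0 = 3
distinct = 45 − 3 = 42

42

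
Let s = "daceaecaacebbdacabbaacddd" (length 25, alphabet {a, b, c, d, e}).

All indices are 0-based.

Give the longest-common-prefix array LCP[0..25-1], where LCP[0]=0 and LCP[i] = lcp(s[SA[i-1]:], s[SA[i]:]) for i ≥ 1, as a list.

rank | idx | suffix
   0 |  19 | aacddd
   1 |   7 | aacebbdacabbaacddd
   2 |  16 | abbaacddd
   3 |  14 | acabbaacddd
   4 |  20 | acddd
   5 |   1 | aceaecaacebbdacabbaacddd
   6 |   8 | acebbdacabbaacddd
   7 |   4 | aecaacebbdacabbaacddd
   8 |  18 | baacddd
   9 |  17 | bbaacddd
  10 |  11 | bbdacabbaacddd
  11 |  12 | bdacabbaacddd
  12 |   6 | caacebbdacabbaacddd
  13 |  15 | cabbaacddd
  14 |  21 | cddd
  15 |   2 | ceaecaacebbdacabbaacddd
  16 |   9 | cebbdacabbaacddd
  17 |  24 | d
  18 |  13 | dacabbaacddd
  19 |   0 | daceaecaacebbdacabbaacddd
  20 |  23 | dd
  21 |  22 | ddd
  22 |   3 | eaecaacebbdacabbaacddd
  23 |  10 | ebbdacabbaacddd
  24 |   5 | ecaacebbdacabbaacddd

SA = [19, 7, 16, 14, 20, 1, 8, 4, 18, 17, 11, 12, 6, 15, 21, 2, 9, 24, 13, 0, 23, 22, 3, 10, 5]
rank  pair      lcp
   1  s[19:],s[7:]  3  'aac'
   2  s[7:],s[16:]  1  'a'
   3  s[16:],s[14:]  1  'a'
   4  s[14:],s[20:]  2  'ac'
   5  s[20:],s[1:]  2  'ac'
   6  s[1:],s[8:]  3  'ace'
   7  s[8:],s[4:]  1  'a'
   8  s[4:],s[18:]  0  ''
   9  s[18:],s[17:]  1  'b'
  10  s[17:],s[11:]  2  'bb'
  11  s[11:],s[12:]  1  'b'
  12  s[12:],s[6:]  0  ''
  13  s[6:],s[15:]  2  'ca'
  14  s[15:],s[21:]  1  'c'
  15  s[21:],s[2:]  1  'c'
  16  s[2:],s[9:]  2  'ce'
  17  s[9:],s[24:]  0  ''
  18  s[24:],s[13:]  1  'd'
  19  s[13:],s[0:]  3  'dac'
  20  s[0:],s[23:]  1  'd'
  21  s[23:],s[22:]  2  'dd'
  22  s[22:],s[3:]  0  ''
  23  s[3:],s[10:]  1  'e'
  24  s[10:],s[5:]  1  'e'

[0, 3, 1, 1, 2, 2, 3, 1, 0, 1, 2, 1, 0, 2, 1, 1, 2, 0, 1, 3, 1, 2, 0, 1, 1]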